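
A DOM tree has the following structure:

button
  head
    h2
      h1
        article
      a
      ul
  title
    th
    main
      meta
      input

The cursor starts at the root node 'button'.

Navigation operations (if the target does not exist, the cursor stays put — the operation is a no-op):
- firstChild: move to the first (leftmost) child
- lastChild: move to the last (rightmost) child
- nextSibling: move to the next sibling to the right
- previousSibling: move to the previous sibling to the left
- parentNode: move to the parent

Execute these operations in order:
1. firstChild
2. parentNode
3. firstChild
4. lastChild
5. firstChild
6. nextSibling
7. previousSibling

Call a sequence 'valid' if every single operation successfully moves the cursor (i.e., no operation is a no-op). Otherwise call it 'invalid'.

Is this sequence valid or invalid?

After 1 (firstChild): head
After 2 (parentNode): button
After 3 (firstChild): head
After 4 (lastChild): h2
After 5 (firstChild): h1
After 6 (nextSibling): a
After 7 (previousSibling): h1

Answer: valid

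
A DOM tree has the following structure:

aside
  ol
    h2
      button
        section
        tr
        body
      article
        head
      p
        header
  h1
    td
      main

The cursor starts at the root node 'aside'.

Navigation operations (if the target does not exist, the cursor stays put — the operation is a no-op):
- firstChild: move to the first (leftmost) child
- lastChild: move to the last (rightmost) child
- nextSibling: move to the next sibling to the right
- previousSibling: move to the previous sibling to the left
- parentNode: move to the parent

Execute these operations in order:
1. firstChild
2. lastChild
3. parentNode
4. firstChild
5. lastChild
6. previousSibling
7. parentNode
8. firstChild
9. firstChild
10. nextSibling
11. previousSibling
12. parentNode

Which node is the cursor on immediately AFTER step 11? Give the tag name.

Answer: section

Derivation:
After 1 (firstChild): ol
After 2 (lastChild): h2
After 3 (parentNode): ol
After 4 (firstChild): h2
After 5 (lastChild): p
After 6 (previousSibling): article
After 7 (parentNode): h2
After 8 (firstChild): button
After 9 (firstChild): section
After 10 (nextSibling): tr
After 11 (previousSibling): section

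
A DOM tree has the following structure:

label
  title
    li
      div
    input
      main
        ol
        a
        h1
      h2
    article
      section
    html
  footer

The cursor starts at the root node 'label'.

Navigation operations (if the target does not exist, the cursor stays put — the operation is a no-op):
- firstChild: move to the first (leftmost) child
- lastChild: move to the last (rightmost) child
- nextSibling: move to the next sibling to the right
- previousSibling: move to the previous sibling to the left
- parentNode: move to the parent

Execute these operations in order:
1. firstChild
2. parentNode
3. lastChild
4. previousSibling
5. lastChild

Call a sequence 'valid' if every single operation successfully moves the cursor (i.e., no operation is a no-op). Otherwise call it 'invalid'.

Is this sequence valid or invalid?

Answer: valid

Derivation:
After 1 (firstChild): title
After 2 (parentNode): label
After 3 (lastChild): footer
After 4 (previousSibling): title
After 5 (lastChild): html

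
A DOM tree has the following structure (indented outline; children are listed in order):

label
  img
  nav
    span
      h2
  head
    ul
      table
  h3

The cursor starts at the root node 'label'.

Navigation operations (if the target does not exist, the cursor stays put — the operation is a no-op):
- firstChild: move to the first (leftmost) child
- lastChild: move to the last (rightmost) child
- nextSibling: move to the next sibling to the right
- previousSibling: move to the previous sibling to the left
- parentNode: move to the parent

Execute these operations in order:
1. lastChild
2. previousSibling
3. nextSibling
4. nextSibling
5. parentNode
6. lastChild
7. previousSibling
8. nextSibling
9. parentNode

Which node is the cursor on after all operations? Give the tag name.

After 1 (lastChild): h3
After 2 (previousSibling): head
After 3 (nextSibling): h3
After 4 (nextSibling): h3 (no-op, stayed)
After 5 (parentNode): label
After 6 (lastChild): h3
After 7 (previousSibling): head
After 8 (nextSibling): h3
After 9 (parentNode): label

Answer: label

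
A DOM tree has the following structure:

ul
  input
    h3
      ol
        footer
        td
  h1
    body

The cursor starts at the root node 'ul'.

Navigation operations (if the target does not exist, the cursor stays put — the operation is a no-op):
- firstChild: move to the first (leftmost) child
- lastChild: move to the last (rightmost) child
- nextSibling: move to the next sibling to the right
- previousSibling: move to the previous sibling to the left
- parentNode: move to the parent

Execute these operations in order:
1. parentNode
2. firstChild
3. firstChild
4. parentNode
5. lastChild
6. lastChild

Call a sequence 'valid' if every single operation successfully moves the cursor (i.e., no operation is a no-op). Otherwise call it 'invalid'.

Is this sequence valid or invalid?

After 1 (parentNode): ul (no-op, stayed)
After 2 (firstChild): input
After 3 (firstChild): h3
After 4 (parentNode): input
After 5 (lastChild): h3
After 6 (lastChild): ol

Answer: invalid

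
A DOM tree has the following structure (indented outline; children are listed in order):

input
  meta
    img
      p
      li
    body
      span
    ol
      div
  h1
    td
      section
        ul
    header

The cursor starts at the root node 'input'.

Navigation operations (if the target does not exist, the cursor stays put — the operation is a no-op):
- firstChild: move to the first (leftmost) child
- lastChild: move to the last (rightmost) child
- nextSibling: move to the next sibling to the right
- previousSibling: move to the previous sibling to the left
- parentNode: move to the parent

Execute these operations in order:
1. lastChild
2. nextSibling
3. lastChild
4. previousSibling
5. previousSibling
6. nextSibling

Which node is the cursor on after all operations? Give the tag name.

Answer: header

Derivation:
After 1 (lastChild): h1
After 2 (nextSibling): h1 (no-op, stayed)
After 3 (lastChild): header
After 4 (previousSibling): td
After 5 (previousSibling): td (no-op, stayed)
After 6 (nextSibling): header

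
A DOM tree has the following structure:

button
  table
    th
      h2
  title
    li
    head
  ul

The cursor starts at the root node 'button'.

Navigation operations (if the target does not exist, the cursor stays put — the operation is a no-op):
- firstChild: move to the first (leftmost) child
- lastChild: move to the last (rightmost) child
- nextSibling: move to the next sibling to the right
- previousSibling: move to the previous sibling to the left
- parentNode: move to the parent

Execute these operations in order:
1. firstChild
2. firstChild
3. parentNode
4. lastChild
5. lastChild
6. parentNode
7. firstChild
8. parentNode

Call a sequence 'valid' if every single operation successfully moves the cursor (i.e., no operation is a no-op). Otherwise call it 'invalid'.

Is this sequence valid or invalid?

Answer: valid

Derivation:
After 1 (firstChild): table
After 2 (firstChild): th
After 3 (parentNode): table
After 4 (lastChild): th
After 5 (lastChild): h2
After 6 (parentNode): th
After 7 (firstChild): h2
After 8 (parentNode): th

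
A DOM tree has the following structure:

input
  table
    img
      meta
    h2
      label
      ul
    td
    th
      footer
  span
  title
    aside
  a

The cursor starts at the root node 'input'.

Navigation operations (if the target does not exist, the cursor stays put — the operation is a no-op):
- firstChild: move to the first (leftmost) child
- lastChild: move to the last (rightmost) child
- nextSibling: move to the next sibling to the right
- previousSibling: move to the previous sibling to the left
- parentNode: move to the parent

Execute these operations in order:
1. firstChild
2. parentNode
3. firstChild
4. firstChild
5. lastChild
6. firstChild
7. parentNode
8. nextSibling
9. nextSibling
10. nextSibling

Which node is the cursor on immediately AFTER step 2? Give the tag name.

Answer: input

Derivation:
After 1 (firstChild): table
After 2 (parentNode): input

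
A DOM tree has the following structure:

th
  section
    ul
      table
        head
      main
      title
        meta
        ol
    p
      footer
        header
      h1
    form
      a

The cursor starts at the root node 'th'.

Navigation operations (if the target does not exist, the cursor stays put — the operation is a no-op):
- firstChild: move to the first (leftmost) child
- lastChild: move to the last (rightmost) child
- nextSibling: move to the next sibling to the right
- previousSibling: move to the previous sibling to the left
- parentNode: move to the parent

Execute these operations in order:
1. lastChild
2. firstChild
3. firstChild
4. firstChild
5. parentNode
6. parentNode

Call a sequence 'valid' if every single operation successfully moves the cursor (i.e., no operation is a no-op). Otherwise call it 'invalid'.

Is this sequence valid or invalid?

Answer: valid

Derivation:
After 1 (lastChild): section
After 2 (firstChild): ul
After 3 (firstChild): table
After 4 (firstChild): head
After 5 (parentNode): table
After 6 (parentNode): ul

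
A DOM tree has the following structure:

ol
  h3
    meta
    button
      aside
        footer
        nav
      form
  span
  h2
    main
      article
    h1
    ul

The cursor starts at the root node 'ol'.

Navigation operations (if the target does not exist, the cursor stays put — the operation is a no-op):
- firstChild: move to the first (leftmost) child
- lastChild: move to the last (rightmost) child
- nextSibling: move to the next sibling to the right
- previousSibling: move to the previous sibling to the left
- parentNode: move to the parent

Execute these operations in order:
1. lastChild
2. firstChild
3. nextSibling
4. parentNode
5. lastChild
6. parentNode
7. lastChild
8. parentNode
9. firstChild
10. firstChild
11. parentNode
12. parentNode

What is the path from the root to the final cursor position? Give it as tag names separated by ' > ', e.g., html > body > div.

After 1 (lastChild): h2
After 2 (firstChild): main
After 3 (nextSibling): h1
After 4 (parentNode): h2
After 5 (lastChild): ul
After 6 (parentNode): h2
After 7 (lastChild): ul
After 8 (parentNode): h2
After 9 (firstChild): main
After 10 (firstChild): article
After 11 (parentNode): main
After 12 (parentNode): h2

Answer: ol > h2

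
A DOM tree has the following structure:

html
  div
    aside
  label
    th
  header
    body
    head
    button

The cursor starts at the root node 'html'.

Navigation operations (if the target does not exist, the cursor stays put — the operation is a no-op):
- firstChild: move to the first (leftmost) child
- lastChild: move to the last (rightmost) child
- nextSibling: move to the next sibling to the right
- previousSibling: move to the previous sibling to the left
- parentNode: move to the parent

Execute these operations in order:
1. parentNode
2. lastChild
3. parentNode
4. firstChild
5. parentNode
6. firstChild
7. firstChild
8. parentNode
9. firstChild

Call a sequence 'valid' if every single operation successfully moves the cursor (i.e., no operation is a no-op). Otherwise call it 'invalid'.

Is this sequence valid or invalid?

Answer: invalid

Derivation:
After 1 (parentNode): html (no-op, stayed)
After 2 (lastChild): header
After 3 (parentNode): html
After 4 (firstChild): div
After 5 (parentNode): html
After 6 (firstChild): div
After 7 (firstChild): aside
After 8 (parentNode): div
After 9 (firstChild): aside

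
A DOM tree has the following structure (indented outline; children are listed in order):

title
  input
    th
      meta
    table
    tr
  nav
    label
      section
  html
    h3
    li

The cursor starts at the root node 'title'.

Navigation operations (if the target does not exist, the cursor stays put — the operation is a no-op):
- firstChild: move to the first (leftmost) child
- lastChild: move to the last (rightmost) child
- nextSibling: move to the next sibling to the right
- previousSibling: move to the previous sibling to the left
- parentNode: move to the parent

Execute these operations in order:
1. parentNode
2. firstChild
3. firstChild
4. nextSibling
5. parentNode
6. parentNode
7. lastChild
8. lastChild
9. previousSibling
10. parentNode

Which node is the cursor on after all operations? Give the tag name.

After 1 (parentNode): title (no-op, stayed)
After 2 (firstChild): input
After 3 (firstChild): th
After 4 (nextSibling): table
After 5 (parentNode): input
After 6 (parentNode): title
After 7 (lastChild): html
After 8 (lastChild): li
After 9 (previousSibling): h3
After 10 (parentNode): html

Answer: html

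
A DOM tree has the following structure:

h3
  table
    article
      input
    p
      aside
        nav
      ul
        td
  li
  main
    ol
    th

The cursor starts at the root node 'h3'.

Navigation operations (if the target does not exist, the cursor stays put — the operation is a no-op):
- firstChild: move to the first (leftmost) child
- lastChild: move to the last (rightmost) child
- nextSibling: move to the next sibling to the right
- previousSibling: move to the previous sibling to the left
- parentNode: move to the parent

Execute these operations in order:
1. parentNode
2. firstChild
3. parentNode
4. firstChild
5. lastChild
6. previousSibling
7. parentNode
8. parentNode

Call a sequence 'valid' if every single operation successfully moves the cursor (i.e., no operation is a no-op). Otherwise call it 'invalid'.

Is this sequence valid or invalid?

Answer: invalid

Derivation:
After 1 (parentNode): h3 (no-op, stayed)
After 2 (firstChild): table
After 3 (parentNode): h3
After 4 (firstChild): table
After 5 (lastChild): p
After 6 (previousSibling): article
After 7 (parentNode): table
After 8 (parentNode): h3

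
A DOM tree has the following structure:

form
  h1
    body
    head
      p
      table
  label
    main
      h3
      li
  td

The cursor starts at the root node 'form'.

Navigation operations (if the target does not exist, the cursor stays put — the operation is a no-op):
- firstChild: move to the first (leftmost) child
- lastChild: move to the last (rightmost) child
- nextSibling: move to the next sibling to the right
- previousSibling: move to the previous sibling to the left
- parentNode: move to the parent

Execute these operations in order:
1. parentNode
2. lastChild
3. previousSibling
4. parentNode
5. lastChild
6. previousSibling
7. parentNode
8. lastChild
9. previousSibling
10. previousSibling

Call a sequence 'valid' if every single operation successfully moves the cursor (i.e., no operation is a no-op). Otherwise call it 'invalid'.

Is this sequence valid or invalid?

Answer: invalid

Derivation:
After 1 (parentNode): form (no-op, stayed)
After 2 (lastChild): td
After 3 (previousSibling): label
After 4 (parentNode): form
After 5 (lastChild): td
After 6 (previousSibling): label
After 7 (parentNode): form
After 8 (lastChild): td
After 9 (previousSibling): label
After 10 (previousSibling): h1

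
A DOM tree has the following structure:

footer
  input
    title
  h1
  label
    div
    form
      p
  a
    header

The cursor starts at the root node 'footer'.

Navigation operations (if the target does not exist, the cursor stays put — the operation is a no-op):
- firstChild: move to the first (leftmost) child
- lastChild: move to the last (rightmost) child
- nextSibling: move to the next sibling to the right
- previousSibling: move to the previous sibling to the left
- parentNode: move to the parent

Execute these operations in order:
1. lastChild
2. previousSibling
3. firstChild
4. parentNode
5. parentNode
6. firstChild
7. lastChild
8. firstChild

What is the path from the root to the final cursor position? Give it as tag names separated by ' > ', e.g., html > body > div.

Answer: footer > input > title

Derivation:
After 1 (lastChild): a
After 2 (previousSibling): label
After 3 (firstChild): div
After 4 (parentNode): label
After 5 (parentNode): footer
After 6 (firstChild): input
After 7 (lastChild): title
After 8 (firstChild): title (no-op, stayed)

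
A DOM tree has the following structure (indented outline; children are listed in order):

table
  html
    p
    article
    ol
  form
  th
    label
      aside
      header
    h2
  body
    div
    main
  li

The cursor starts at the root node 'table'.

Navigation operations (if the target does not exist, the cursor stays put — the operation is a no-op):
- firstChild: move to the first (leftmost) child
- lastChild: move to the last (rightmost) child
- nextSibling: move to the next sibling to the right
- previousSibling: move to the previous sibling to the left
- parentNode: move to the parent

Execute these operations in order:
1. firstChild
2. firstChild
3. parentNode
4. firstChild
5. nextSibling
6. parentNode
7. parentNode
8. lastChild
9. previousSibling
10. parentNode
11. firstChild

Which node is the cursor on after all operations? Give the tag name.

After 1 (firstChild): html
After 2 (firstChild): p
After 3 (parentNode): html
After 4 (firstChild): p
After 5 (nextSibling): article
After 6 (parentNode): html
After 7 (parentNode): table
After 8 (lastChild): li
After 9 (previousSibling): body
After 10 (parentNode): table
After 11 (firstChild): html

Answer: html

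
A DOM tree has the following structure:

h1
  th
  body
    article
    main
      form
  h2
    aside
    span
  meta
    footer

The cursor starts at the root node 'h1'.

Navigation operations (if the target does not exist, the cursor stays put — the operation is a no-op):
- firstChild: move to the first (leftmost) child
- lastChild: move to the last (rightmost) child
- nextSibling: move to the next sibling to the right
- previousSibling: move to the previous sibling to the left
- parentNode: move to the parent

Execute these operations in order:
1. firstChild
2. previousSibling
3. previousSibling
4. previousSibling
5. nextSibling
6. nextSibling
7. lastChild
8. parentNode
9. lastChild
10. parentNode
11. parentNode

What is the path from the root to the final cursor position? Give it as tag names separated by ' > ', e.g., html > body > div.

Answer: h1

Derivation:
After 1 (firstChild): th
After 2 (previousSibling): th (no-op, stayed)
After 3 (previousSibling): th (no-op, stayed)
After 4 (previousSibling): th (no-op, stayed)
After 5 (nextSibling): body
After 6 (nextSibling): h2
After 7 (lastChild): span
After 8 (parentNode): h2
After 9 (lastChild): span
After 10 (parentNode): h2
After 11 (parentNode): h1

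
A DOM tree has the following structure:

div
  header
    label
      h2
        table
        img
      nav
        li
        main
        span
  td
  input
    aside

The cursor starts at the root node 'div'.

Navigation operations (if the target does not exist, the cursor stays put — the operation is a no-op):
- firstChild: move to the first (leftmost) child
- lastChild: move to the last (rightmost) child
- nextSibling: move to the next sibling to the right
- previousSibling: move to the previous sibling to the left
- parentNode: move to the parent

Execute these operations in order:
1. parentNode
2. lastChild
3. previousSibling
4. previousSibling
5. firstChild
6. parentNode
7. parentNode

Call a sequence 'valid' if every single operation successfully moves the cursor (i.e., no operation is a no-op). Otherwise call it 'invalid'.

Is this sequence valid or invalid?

After 1 (parentNode): div (no-op, stayed)
After 2 (lastChild): input
After 3 (previousSibling): td
After 4 (previousSibling): header
After 5 (firstChild): label
After 6 (parentNode): header
After 7 (parentNode): div

Answer: invalid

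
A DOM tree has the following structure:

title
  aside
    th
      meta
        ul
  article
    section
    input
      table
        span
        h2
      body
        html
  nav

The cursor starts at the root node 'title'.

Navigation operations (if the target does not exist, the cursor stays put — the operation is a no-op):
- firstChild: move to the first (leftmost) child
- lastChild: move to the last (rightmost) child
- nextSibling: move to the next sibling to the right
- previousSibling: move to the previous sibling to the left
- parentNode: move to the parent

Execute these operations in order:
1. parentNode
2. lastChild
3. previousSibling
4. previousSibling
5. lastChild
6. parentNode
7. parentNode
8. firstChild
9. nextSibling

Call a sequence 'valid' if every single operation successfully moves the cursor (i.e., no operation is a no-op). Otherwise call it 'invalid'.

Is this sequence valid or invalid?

After 1 (parentNode): title (no-op, stayed)
After 2 (lastChild): nav
After 3 (previousSibling): article
After 4 (previousSibling): aside
After 5 (lastChild): th
After 6 (parentNode): aside
After 7 (parentNode): title
After 8 (firstChild): aside
After 9 (nextSibling): article

Answer: invalid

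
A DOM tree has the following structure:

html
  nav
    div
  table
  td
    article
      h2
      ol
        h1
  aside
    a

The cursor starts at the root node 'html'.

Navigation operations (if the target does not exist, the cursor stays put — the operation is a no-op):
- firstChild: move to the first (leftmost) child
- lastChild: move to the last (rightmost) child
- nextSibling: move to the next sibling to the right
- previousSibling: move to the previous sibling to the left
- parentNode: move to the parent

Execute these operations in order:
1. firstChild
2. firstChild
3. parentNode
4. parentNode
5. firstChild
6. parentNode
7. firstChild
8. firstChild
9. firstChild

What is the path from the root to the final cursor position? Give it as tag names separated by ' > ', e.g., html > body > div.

After 1 (firstChild): nav
After 2 (firstChild): div
After 3 (parentNode): nav
After 4 (parentNode): html
After 5 (firstChild): nav
After 6 (parentNode): html
After 7 (firstChild): nav
After 8 (firstChild): div
After 9 (firstChild): div (no-op, stayed)

Answer: html > nav > div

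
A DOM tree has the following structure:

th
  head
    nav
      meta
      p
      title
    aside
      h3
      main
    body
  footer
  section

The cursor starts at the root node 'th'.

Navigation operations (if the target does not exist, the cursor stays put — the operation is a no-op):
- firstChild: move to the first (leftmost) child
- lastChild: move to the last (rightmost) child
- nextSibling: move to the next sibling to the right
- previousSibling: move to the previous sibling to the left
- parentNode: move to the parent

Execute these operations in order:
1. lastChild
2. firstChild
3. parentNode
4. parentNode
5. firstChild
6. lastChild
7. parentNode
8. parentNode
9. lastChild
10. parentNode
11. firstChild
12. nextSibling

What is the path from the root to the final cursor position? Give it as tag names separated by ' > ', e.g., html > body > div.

After 1 (lastChild): section
After 2 (firstChild): section (no-op, stayed)
After 3 (parentNode): th
After 4 (parentNode): th (no-op, stayed)
After 5 (firstChild): head
After 6 (lastChild): body
After 7 (parentNode): head
After 8 (parentNode): th
After 9 (lastChild): section
After 10 (parentNode): th
After 11 (firstChild): head
After 12 (nextSibling): footer

Answer: th > footer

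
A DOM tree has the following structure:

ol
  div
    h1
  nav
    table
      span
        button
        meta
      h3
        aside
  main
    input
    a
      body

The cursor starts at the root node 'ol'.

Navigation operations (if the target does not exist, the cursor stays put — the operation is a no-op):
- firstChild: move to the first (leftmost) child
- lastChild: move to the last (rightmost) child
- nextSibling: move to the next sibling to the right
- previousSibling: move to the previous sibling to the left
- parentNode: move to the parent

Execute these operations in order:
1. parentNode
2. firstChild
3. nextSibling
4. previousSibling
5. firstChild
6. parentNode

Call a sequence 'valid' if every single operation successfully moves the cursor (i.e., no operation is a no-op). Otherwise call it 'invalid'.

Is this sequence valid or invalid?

Answer: invalid

Derivation:
After 1 (parentNode): ol (no-op, stayed)
After 2 (firstChild): div
After 3 (nextSibling): nav
After 4 (previousSibling): div
After 5 (firstChild): h1
After 6 (parentNode): div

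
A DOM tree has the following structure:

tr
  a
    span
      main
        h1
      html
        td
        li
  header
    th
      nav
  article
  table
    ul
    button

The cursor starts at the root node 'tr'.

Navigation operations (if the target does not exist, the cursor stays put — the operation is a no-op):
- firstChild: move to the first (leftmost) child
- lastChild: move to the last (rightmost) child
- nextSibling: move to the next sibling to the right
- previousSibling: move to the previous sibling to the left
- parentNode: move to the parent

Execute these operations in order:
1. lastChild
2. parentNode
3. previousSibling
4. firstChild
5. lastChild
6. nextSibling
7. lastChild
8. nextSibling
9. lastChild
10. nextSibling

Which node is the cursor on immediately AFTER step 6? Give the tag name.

After 1 (lastChild): table
After 2 (parentNode): tr
After 3 (previousSibling): tr (no-op, stayed)
After 4 (firstChild): a
After 5 (lastChild): span
After 6 (nextSibling): span (no-op, stayed)

Answer: span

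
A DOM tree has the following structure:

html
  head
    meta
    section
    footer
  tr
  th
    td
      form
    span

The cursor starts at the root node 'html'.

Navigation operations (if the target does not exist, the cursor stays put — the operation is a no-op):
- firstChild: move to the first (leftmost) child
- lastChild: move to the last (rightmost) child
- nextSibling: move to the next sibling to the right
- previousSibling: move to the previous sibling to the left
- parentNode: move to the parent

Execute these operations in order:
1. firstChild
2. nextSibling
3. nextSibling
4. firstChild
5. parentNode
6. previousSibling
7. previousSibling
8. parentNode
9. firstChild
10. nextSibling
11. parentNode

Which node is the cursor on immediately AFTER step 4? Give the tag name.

After 1 (firstChild): head
After 2 (nextSibling): tr
After 3 (nextSibling): th
After 4 (firstChild): td

Answer: td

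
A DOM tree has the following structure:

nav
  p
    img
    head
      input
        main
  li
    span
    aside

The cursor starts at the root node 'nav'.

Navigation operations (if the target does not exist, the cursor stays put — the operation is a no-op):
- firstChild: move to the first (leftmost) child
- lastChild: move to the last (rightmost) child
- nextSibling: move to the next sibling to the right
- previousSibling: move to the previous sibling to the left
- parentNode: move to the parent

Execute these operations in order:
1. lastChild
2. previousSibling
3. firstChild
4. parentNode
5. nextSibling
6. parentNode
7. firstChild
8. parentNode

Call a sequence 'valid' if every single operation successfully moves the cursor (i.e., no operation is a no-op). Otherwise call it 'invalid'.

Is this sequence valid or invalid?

Answer: valid

Derivation:
After 1 (lastChild): li
After 2 (previousSibling): p
After 3 (firstChild): img
After 4 (parentNode): p
After 5 (nextSibling): li
After 6 (parentNode): nav
After 7 (firstChild): p
After 8 (parentNode): nav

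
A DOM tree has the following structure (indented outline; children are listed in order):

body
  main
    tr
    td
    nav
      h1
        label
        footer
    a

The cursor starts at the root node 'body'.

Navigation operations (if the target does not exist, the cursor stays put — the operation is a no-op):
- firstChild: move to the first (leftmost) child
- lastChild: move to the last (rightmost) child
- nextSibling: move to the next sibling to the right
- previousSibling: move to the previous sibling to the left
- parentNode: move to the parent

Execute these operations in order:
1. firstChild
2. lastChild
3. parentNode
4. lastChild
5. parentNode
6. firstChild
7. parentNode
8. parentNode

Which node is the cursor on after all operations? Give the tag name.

After 1 (firstChild): main
After 2 (lastChild): a
After 3 (parentNode): main
After 4 (lastChild): a
After 5 (parentNode): main
After 6 (firstChild): tr
After 7 (parentNode): main
After 8 (parentNode): body

Answer: body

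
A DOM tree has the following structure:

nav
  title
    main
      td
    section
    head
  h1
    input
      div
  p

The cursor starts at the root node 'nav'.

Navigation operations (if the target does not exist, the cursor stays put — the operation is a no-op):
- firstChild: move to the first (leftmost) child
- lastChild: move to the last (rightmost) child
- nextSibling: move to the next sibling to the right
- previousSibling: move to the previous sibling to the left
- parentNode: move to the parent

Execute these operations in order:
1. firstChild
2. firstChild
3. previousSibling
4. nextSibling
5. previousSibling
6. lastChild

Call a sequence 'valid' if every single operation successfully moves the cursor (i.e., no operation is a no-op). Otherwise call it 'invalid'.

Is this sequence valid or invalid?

After 1 (firstChild): title
After 2 (firstChild): main
After 3 (previousSibling): main (no-op, stayed)
After 4 (nextSibling): section
After 5 (previousSibling): main
After 6 (lastChild): td

Answer: invalid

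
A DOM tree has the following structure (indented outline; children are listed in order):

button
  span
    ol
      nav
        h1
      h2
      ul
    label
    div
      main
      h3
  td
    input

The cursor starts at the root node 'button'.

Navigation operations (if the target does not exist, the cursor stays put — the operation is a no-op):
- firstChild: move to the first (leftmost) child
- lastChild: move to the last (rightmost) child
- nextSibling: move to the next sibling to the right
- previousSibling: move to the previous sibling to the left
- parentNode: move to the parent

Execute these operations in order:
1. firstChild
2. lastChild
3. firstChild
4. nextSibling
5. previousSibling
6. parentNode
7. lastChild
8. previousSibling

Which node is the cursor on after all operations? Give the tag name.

Answer: main

Derivation:
After 1 (firstChild): span
After 2 (lastChild): div
After 3 (firstChild): main
After 4 (nextSibling): h3
After 5 (previousSibling): main
After 6 (parentNode): div
After 7 (lastChild): h3
After 8 (previousSibling): main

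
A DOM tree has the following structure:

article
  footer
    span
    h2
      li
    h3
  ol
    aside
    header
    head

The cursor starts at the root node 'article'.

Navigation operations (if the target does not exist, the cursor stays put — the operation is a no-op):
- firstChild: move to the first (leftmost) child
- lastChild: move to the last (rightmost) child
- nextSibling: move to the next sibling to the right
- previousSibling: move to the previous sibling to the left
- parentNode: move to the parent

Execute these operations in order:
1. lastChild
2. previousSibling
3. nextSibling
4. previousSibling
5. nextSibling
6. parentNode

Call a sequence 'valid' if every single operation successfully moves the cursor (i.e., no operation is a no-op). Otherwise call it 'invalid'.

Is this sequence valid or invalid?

After 1 (lastChild): ol
After 2 (previousSibling): footer
After 3 (nextSibling): ol
After 4 (previousSibling): footer
After 5 (nextSibling): ol
After 6 (parentNode): article

Answer: valid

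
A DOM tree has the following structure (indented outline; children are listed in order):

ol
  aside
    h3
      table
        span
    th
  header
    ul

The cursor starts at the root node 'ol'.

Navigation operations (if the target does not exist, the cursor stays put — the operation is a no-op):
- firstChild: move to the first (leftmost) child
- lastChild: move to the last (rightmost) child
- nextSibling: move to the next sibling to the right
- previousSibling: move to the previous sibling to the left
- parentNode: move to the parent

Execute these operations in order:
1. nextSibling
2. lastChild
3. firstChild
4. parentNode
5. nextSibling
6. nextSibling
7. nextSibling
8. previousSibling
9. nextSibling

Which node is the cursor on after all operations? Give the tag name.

Answer: header

Derivation:
After 1 (nextSibling): ol (no-op, stayed)
After 2 (lastChild): header
After 3 (firstChild): ul
After 4 (parentNode): header
After 5 (nextSibling): header (no-op, stayed)
After 6 (nextSibling): header (no-op, stayed)
After 7 (nextSibling): header (no-op, stayed)
After 8 (previousSibling): aside
After 9 (nextSibling): header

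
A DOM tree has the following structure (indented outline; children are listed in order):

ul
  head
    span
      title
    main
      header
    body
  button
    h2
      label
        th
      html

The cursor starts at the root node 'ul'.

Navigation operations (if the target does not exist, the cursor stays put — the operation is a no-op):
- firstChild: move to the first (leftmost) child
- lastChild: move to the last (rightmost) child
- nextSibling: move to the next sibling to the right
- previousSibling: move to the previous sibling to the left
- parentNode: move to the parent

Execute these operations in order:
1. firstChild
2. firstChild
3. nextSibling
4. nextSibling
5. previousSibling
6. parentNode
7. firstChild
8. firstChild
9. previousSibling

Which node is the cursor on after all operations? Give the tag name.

Answer: title

Derivation:
After 1 (firstChild): head
After 2 (firstChild): span
After 3 (nextSibling): main
After 4 (nextSibling): body
After 5 (previousSibling): main
After 6 (parentNode): head
After 7 (firstChild): span
After 8 (firstChild): title
After 9 (previousSibling): title (no-op, stayed)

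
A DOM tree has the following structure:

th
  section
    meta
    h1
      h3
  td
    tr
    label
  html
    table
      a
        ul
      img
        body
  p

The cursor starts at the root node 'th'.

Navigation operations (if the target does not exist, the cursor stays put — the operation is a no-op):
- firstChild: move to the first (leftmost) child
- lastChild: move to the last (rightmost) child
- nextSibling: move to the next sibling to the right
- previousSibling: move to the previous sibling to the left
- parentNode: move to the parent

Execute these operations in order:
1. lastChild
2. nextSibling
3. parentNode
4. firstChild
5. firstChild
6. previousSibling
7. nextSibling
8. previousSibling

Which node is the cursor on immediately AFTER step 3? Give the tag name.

Answer: th

Derivation:
After 1 (lastChild): p
After 2 (nextSibling): p (no-op, stayed)
After 3 (parentNode): th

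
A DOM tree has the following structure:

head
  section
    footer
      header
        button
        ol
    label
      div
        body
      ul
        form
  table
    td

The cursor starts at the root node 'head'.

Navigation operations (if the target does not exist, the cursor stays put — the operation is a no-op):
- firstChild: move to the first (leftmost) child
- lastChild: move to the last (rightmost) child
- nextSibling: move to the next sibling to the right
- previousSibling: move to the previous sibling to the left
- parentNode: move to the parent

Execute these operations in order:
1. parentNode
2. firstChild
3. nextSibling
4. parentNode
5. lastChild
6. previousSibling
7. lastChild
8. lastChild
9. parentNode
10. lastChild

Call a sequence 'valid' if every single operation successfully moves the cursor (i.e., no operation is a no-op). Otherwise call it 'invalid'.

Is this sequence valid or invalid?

Answer: invalid

Derivation:
After 1 (parentNode): head (no-op, stayed)
After 2 (firstChild): section
After 3 (nextSibling): table
After 4 (parentNode): head
After 5 (lastChild): table
After 6 (previousSibling): section
After 7 (lastChild): label
After 8 (lastChild): ul
After 9 (parentNode): label
After 10 (lastChild): ul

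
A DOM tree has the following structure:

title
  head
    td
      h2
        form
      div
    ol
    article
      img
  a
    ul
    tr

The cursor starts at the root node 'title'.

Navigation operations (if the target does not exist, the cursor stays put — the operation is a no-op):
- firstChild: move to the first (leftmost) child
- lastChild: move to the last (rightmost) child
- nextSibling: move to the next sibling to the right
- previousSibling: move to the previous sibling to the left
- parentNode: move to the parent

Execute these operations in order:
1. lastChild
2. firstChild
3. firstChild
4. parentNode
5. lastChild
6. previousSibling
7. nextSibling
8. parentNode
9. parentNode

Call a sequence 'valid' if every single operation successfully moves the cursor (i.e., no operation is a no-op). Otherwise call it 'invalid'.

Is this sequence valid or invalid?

After 1 (lastChild): a
After 2 (firstChild): ul
After 3 (firstChild): ul (no-op, stayed)
After 4 (parentNode): a
After 5 (lastChild): tr
After 6 (previousSibling): ul
After 7 (nextSibling): tr
After 8 (parentNode): a
After 9 (parentNode): title

Answer: invalid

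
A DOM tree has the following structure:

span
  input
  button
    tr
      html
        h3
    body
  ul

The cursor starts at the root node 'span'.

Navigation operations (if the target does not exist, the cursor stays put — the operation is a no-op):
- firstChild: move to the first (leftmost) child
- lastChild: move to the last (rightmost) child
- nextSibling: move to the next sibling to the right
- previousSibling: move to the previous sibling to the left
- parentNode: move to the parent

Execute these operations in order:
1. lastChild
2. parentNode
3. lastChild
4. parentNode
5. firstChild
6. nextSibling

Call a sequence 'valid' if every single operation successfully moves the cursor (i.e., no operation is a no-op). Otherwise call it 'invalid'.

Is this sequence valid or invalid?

After 1 (lastChild): ul
After 2 (parentNode): span
After 3 (lastChild): ul
After 4 (parentNode): span
After 5 (firstChild): input
After 6 (nextSibling): button

Answer: valid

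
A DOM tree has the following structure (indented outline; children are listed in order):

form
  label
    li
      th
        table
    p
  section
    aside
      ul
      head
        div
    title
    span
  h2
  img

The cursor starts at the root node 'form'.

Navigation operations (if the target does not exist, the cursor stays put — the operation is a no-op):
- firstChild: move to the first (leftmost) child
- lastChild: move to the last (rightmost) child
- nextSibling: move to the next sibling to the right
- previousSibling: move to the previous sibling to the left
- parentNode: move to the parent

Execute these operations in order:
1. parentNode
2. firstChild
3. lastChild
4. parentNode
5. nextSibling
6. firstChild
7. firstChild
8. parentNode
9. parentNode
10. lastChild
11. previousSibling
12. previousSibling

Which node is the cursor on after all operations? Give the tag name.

Answer: aside

Derivation:
After 1 (parentNode): form (no-op, stayed)
After 2 (firstChild): label
After 3 (lastChild): p
After 4 (parentNode): label
After 5 (nextSibling): section
After 6 (firstChild): aside
After 7 (firstChild): ul
After 8 (parentNode): aside
After 9 (parentNode): section
After 10 (lastChild): span
After 11 (previousSibling): title
After 12 (previousSibling): aside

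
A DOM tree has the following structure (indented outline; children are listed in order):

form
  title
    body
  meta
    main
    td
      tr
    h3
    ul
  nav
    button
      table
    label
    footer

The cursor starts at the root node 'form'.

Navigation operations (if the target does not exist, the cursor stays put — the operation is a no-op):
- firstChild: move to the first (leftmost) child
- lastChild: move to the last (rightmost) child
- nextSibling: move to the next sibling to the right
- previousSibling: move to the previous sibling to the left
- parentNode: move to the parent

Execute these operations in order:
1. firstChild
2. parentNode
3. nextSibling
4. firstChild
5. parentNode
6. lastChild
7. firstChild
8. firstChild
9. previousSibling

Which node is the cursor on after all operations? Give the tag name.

Answer: table

Derivation:
After 1 (firstChild): title
After 2 (parentNode): form
After 3 (nextSibling): form (no-op, stayed)
After 4 (firstChild): title
After 5 (parentNode): form
After 6 (lastChild): nav
After 7 (firstChild): button
After 8 (firstChild): table
After 9 (previousSibling): table (no-op, stayed)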